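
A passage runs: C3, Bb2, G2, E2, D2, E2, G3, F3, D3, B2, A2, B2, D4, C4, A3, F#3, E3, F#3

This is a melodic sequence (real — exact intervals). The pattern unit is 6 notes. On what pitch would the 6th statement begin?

B5

Unit = 6 notes; the statements start on C3, G3, D4, moving up a 5th each time.
Continuing: A4 → E5 → B5. Statement 6 starts on B5.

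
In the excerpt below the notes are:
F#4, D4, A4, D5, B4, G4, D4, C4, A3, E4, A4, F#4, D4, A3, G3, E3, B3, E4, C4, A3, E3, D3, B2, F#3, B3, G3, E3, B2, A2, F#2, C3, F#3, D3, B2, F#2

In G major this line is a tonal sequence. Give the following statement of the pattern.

With a 7-note motive the entries are F#4, C4, G3, D3, A2, each down a 4th from the previous.
Statement 6 starts on E2 and keeps the same diatonic contour: E2 C2 G2 C3 A2 F#2 C2.

E2 C2 G2 C3 A2 F#2 C2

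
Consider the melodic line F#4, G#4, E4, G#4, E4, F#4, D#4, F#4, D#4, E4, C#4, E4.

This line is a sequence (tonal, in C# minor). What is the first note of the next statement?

C#4

With a 4-note motive the entries are F#4, E4, D#4, each down a 2nd from the previous.
The next head, down a 2nd from D#4, is C#4.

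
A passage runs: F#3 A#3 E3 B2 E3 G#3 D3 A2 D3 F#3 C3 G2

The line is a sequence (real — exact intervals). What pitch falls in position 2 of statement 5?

Grouping in 4s, the 2nd note of each cell is A#3, G#3, F#3.
Each moves down a 2nd. Continuing: E3 → D3.

D3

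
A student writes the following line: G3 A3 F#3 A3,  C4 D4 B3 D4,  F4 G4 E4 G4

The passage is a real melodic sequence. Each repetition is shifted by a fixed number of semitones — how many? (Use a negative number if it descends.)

5

The 4-note cells begin on G3, C4, F4 — each up a 4th from the last.
G3→C4 is 60 − 55 = 5 semitones.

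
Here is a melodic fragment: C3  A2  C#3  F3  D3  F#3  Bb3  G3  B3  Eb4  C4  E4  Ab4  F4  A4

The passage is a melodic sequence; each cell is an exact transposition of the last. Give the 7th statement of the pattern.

Gb5 Eb5 G5

Unit = 3 notes; the statements start on C3, F3, Bb3, Eb4, Ab4, moving up a 4th each time.
Extending up a 4th: Db5 → Gb5.
So cell 7 is Gb5 Eb5 G5.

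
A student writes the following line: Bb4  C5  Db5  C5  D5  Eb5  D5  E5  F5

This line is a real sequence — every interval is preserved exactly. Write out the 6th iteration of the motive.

With a 3-note motive the entries are Bb4, C5, D5, each up a 2nd from the previous.
Continuing the starts: E5 → F#5 → G#5.
So cell 6 is G#5 A#5 B5.

G#5 A#5 B5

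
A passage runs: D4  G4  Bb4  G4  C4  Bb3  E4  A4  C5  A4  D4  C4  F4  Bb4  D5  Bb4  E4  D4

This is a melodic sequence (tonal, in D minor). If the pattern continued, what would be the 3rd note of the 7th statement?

With 6-note cells, note 3 of each statement runs Bb4, C5, D5.
Each moves up a 2nd. Continuing: E5 → F5 → G5 → A5.

A5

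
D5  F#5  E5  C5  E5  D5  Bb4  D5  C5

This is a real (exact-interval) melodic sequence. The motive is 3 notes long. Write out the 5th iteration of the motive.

Unit = 3 notes; the statements start on D5, C5, Bb4, moving down a 2nd each time.
Extending down a 2nd: Ab4 → Gb4.
From Gb4 the exact shape gives Gb4 Bb4 Ab4.

Gb4 Bb4 Ab4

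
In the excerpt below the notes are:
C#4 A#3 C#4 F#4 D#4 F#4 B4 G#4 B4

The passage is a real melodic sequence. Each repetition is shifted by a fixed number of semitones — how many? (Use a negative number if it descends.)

5

With a 3-note motive the entries are C#4, F#4, B4, each up a 4th from the previous.
C#4 to F#4 spans +5 semitones.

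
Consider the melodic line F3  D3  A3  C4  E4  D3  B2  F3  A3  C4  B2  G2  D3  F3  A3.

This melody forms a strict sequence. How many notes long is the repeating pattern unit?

5

15 notes total. Splitting into 3 groups of 5:
F3 D3 A3 C4 E4 | D3 B2 F3 A3 C4 | B2 G2 D3 F3 A3
That's a consistent down a 3rd shift per cell, and no other grouping gives one.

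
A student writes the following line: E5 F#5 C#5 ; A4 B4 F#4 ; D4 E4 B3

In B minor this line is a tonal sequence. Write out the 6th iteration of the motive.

F#2 G2 D2

The 3-note cells begin on E5, A4, D4 — each down a 5th from the last.
Carrying on: G3 → C#3 → F#2.
So cell 6 is F#2 G2 D2.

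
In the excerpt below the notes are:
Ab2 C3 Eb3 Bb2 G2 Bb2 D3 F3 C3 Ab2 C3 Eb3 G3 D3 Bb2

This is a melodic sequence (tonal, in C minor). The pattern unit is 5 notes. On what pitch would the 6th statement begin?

Unit = 5 notes; the statements start on Ab2, Bb2, C3, moving up a 2nd each time.
Continuing: D3 → Eb3 → F3. Statement 6 starts on F3.

F3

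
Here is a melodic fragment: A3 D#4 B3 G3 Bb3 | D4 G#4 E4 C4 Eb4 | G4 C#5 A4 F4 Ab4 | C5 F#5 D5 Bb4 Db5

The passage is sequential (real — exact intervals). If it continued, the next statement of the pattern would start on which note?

F5

With a 5-note motive the entries are A3, D4, G4, C5, each up a 4th from the previous.
One more step up a 4th gives F5.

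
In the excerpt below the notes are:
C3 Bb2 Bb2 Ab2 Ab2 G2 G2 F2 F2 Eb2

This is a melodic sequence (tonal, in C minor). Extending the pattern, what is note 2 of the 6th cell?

The unit is 2 notes. Position-2 pitches of the 5 shown cells: Bb2, Ab2, G2, F2, Eb2.
One more down a 2nd gives D2.

D2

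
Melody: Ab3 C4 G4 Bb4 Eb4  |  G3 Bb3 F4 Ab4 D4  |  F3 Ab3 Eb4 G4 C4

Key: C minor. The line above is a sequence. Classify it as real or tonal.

tonal

Every note is diatonic to C minor.
Cell 1 has +4 semitones from note 1 to 2, but cell 2 has +3 — the interval quality changes while the contour stays the same, which is the hallmark of a tonal sequence.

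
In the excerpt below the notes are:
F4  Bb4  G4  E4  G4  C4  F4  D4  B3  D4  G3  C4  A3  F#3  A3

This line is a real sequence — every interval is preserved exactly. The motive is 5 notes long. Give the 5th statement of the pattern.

Unit = 5 notes; the statements start on F4, C4, G3, moving down a 4th each time.
Extending down a 4th: D3 → A2.
Statement 5 starts on A2 and keeps the same exact contour: A2 D3 B2 G#2 B2.

A2 D3 B2 G#2 B2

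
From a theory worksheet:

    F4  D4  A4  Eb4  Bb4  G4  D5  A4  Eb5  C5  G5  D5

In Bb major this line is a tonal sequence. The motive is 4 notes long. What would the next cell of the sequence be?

A5 F5 C6 G5

The 4-note cells begin on F4, Bb4, Eb5 — each up a 4th from the last.
So cell 4 is A5 F5 C6 G5.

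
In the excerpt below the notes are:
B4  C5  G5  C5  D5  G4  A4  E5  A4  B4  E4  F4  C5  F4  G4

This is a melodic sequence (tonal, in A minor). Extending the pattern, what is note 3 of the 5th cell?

Grouping in 5s, the 3rd note of each cell is G5, E5, C5.
Carrying that down a 3rd forward: A4 → F4.

F4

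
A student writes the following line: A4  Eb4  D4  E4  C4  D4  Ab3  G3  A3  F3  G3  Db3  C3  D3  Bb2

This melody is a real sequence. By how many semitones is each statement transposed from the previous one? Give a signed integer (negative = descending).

The 5-note cells begin on A4, D4, G3 — each down a 5th from the last.
A4 to D4 spans -7 semitones.

-7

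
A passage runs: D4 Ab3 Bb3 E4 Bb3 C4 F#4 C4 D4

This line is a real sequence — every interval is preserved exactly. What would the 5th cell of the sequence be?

A#4 E4 F#4

Unit = 3 notes; the statements start on D4, E4, F#4, moving up a 2nd each time.
Carrying on: G#4 → A#4.
So cell 5 is A#4 E4 F#4.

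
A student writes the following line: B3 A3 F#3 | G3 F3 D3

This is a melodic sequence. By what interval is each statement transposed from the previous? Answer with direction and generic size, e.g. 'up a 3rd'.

down a 3rd

The 3-note cells begin on B3, G3 — each down a 3rd from the last.
B3 to G3 is down a 3rd.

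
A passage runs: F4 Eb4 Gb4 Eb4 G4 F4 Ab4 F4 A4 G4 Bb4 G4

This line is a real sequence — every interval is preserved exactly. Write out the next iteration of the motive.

B4 A4 C5 A4

Unit = 4 notes; the statements start on F4, G4, A4, moving up a 2nd each time.
From B4 the exact shape gives B4 A4 C5 A4.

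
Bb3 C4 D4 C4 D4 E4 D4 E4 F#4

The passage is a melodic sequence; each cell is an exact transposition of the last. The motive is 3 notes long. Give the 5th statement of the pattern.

F#4 G#4 A#4

The 3-note cells begin on Bb3, C4, D4 — each up a 2nd from the last.
Continuing the starts: E4 → F#4.
From F#4 the exact shape gives F#4 G#4 A#4.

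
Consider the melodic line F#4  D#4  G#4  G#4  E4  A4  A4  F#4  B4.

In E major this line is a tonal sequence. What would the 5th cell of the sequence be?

C#5 A4 D#5

The 3-note cells begin on F#4, G#4, A4 — each up a 2nd from the last.
Carrying on: B4 → C#5.
So cell 5 is C#5 A4 D#5.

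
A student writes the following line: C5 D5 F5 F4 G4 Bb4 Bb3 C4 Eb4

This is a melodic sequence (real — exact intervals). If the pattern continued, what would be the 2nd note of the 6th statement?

Eb2

The unit is 3 notes. Position-2 pitches of the 3 shown cells: D5, G4, C4.
Extending down a 5th: F3 → Bb2 → Eb2.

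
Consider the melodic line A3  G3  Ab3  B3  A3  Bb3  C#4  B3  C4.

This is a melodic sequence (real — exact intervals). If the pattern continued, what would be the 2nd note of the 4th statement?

Grouping in 3s, the 2nd note of each cell is G3, A3, B3.
One more up a 2nd gives C#4.

C#4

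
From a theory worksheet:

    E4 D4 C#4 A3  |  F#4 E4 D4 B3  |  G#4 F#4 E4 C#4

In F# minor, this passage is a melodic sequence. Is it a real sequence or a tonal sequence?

tonal

Every note is diatonic to F# minor.
Cell 1 has -1 semitones from note 2 to 3, but cell 2 has -2 — the interval quality changes while the contour stays the same, which is the hallmark of a tonal sequence.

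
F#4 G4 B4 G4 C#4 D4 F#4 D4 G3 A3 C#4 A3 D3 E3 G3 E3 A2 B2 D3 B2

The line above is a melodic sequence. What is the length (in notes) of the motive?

4

There are 20 notes; a 4-note unit gives 5 cells:
F#4 G4 B4 G4 | C#4 D4 F#4 D4 | G3 A3 C#4 A3 | D3 E3 G3 E3 | A2 B2 D3 B2
That's a consistent down a 4th shift per cell, and no other grouping gives one.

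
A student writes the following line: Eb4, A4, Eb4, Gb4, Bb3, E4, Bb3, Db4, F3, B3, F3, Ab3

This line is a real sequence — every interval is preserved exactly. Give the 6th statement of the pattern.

Taking 4-note groups, the heads are Eb4, Bb3, F3: the pattern moves down a 4th.
Extending down a 4th: C3 → G2 → D2.
From D2 the exact shape gives D2 G#2 D2 F2.

D2 G#2 D2 F2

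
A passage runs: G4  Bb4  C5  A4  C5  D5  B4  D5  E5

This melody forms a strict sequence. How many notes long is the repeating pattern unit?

3

Try groups of 3 (3 cells in 9 notes):
G4 Bb4 C5 | A4 C5 D5 | B4 D5 E5
Every group is a transposition up a 2nd of the one before; no shorter unit works.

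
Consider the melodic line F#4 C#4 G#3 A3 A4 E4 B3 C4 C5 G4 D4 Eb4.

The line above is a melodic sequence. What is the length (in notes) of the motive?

12 notes total. Splitting into 3 groups of 4:
F#4 C#4 G#3 A3 | A4 E4 B3 C4 | C5 G4 D4 Eb4
Every group is a transposition up a 3rd of the one before; no shorter unit works.

4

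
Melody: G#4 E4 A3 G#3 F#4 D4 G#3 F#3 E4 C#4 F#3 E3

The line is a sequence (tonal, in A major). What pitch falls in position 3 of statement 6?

C#3

The unit is 4 notes. Position-3 pitches of the 3 shown cells: A3, G#3, F#3.
Each moves down a 2nd. Continuing: E3 → D3 → C#3.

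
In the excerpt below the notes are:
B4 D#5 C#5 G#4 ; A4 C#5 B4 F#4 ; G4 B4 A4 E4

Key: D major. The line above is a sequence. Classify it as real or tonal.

Each cell has the same semitone pattern (4, -2, -5) — intervals are preserved exactly.
And D#5 lies outside D major, so the sequence is real rather than tonal.

real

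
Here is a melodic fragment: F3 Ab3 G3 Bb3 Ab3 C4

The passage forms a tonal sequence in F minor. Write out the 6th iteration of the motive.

Db4 F4

With a 2-note motive the entries are F3, G3, Ab3, each up a 2nd from the previous.
Continuing the starts: Bb3 → C4 → Db4.
Statement 6 starts on Db4 and keeps the same diatonic contour: Db4 F4.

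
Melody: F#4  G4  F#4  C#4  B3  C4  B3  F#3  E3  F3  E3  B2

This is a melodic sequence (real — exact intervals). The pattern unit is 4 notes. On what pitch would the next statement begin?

Unit = 4 notes; the statements start on F#4, B3, E3, moving down a 5th each time.
The next head, down a 5th from E3, is A2.

A2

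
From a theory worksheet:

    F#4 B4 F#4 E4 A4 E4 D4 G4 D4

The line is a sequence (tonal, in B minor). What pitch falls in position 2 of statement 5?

The unit is 3 notes. Position-2 pitches of the 3 shown cells: B4, A4, G4.
Each moves down a 2nd. Continuing: F#4 → E4.

E4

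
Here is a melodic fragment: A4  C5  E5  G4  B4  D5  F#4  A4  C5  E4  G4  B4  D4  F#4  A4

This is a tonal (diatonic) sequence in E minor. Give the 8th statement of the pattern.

With a 3-note motive the entries are A4, G4, F#4, E4, D4, each down a 2nd from the previous.
Continuing the starts: C4 → B3 → A3.
Statement 8 starts on A3 and keeps the same diatonic contour: A3 C4 E4.

A3 C4 E4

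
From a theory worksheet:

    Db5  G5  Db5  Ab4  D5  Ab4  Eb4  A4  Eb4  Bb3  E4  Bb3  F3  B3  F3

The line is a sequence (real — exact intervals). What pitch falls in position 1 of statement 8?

The unit is 3 notes. Position-1 pitches of the 5 shown cells: Db5, Ab4, Eb4, Bb3, F3.
Carrying that down a 4th forward: C3 → G2 → D2.

D2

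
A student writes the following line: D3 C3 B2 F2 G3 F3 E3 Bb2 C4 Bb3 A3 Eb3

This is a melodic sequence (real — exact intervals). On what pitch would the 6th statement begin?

Eb5

With a 4-note motive the entries are D3, G3, C4, each up a 4th from the previous.
Extending the heads up a 4th: F4 → Bb4 → Eb5.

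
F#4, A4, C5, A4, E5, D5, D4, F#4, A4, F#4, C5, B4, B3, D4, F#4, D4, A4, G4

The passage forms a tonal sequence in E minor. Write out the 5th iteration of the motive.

The 6-note cells begin on F#4, D4, B3 — each down a 3rd from the last.
Carrying on: G3 → E3.
So cell 5 is E3 G3 B3 G3 D4 C4.

E3 G3 B3 G3 D4 C4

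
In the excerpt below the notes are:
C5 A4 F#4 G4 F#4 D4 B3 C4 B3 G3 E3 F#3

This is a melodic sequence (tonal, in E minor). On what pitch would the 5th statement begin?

A2

With a 4-note motive the entries are C5, F#4, B3, each down a 5th from the previous.
Continuing: E3 → A2. Statement 5 starts on A2.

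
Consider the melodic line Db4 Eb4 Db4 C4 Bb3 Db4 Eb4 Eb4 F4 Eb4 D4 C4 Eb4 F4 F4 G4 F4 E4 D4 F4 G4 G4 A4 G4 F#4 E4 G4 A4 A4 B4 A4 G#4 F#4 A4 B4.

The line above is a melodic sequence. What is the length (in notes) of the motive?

35 notes total. Splitting into 5 groups of 7:
Db4 Eb4 Db4 C4 Bb3 Db4 Eb4 | Eb4 F4 Eb4 D4 C4 Eb4 F4 | F4 G4 F4 E4 D4 F4 G4 | G4 A4 G4 F#4 E4 G4 A4 | A4 B4 A4 G#4 F#4 A4 B4
Each cell is the previous one up a 2nd — so the unit is 7 notes.

7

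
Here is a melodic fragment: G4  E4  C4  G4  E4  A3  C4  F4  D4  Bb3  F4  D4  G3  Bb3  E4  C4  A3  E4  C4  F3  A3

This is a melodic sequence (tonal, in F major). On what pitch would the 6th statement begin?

Taking 7-note groups, the heads are G4, F4, E4: the pattern moves down a 2nd.
Extending the heads down a 2nd: D4 → C4 → Bb3.

Bb3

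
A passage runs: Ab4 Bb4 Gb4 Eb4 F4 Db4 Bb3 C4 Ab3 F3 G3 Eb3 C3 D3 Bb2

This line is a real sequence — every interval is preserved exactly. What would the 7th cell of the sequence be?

D2 E2 C2

The 3-note cells begin on Ab4, Eb4, Bb3, F3, C3 — each down a 4th from the last.
Extending down a 4th: G2 → D2.
From D2 the exact shape gives D2 E2 C2.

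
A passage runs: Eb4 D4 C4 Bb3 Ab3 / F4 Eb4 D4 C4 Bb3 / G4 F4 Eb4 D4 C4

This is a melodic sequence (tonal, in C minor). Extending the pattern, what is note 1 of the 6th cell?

C5

Grouping in 5s, the 1st note of each cell is Eb4, F4, G4.
Extending up a 2nd: Ab4 → Bb4 → C5.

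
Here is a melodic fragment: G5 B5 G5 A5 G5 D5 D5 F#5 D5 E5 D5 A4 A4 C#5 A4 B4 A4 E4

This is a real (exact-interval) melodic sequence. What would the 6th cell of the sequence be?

Taking 6-note groups, the heads are G5, D5, A4: the pattern moves down a 4th.
Extending down a 4th: E4 → B3 → F#3.
From F#3 the exact shape gives F#3 A#3 F#3 G#3 F#3 C#3.

F#3 A#3 F#3 G#3 F#3 C#3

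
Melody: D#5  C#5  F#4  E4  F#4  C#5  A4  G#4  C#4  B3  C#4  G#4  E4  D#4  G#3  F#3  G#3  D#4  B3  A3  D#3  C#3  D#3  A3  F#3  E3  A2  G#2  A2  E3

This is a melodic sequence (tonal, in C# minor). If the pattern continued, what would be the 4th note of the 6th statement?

With 6-note cells, note 4 of each statement runs E4, B3, F#3, C#3, G#2.
One more down a 4th gives D#2.

D#2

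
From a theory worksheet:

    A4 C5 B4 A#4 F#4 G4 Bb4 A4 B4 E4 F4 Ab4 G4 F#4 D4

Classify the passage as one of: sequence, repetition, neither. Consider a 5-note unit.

neither

Note 4 of cell 2 is B4; if this were a sequence it would be G#4. No unit length gives a consistent transposition pattern.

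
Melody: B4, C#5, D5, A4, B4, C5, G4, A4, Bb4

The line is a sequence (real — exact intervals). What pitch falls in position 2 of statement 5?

F4

Grouping in 3s, the 2nd note of each cell is C#5, B4, A4.
Carrying that down a 2nd forward: G4 → F4.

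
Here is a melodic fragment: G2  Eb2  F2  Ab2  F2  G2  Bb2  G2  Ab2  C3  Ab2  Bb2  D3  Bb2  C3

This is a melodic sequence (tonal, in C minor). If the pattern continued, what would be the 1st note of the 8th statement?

G3

The unit is 3 notes. Position-1 pitches of the 5 shown cells: G2, Ab2, Bb2, C3, D3.
Each moves up a 2nd. Continuing: Eb3 → F3 → G3.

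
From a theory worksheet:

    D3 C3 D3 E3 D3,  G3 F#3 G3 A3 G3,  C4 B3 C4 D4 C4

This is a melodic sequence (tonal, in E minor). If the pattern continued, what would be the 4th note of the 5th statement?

C5

Grouping in 5s, the 4th note of each cell is E3, A3, D4.
Each moves up a 4th. Continuing: G4 → C5.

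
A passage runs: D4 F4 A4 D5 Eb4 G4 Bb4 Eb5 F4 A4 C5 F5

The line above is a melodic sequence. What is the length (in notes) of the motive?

There are 12 notes; a 4-note unit gives 3 cells:
D4 F4 A4 D5 | Eb4 G4 Bb4 Eb5 | F4 A4 C5 F5
Each cell is the previous one up a 2nd — so the unit is 4 notes.

4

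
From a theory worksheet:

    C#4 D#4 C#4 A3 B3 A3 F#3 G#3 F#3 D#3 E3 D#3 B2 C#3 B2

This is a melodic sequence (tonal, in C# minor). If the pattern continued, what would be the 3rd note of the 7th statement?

E2

With 3-note cells, note 3 of each statement runs C#4, A3, F#3, D#3, B2.
Extending down a 3rd: G#2 → E2.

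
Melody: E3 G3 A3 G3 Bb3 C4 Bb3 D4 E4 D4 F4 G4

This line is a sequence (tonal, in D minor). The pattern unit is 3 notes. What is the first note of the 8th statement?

E5

The 3-note cells begin on E3, G3, Bb3, D4 — each up a 3rd from the last.
Continuing: F4 → A4 → C5 → E5. Statement 8 starts on E5.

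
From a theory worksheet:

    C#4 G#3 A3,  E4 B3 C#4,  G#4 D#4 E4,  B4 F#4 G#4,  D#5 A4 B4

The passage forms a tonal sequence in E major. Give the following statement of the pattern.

The 3-note cells begin on C#4, E4, G#4, B4, D#5 — each up a 3rd from the last.
From F#5 the diatonic shape gives F#5 C#5 D#5.

F#5 C#5 D#5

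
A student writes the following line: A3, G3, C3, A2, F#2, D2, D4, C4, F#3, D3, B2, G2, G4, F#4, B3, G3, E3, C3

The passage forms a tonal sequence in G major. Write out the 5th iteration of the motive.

The 6-note cells begin on A3, D4, G4 — each up a 4th from the last.
Carrying on: C5 → F#5.
From F#5 the diatonic shape gives F#5 E5 A4 F#4 D4 B3.

F#5 E5 A4 F#4 D4 B3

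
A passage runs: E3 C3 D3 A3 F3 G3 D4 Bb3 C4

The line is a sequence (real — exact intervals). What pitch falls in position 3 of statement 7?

Ab5

The unit is 3 notes. Position-3 pitches of the 3 shown cells: D3, G3, C4.
Carrying that up a 4th forward: F4 → Bb4 → Eb5 → Ab5.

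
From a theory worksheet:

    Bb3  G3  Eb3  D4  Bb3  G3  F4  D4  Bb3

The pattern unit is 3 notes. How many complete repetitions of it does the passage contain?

3

9 notes in groups of 3 gives 9/3 = 3 statements.
Starts: Bb3, D4, F4 — each up a 3rd.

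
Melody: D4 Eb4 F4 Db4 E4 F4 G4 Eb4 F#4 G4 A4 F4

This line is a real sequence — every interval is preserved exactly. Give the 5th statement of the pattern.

A#4 B4 C#5 A4

Unit = 4 notes; the statements start on D4, E4, F#4, moving up a 2nd each time.
Continuing the starts: G#4 → A#4.
So cell 5 is A#4 B4 C#5 A4.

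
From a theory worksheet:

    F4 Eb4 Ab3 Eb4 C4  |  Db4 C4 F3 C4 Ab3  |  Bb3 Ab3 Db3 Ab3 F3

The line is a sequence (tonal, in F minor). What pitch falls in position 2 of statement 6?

With 5-note cells, note 2 of each statement runs Eb4, C4, Ab3.
Carrying that down a 3rd forward: F3 → Db3 → Bb2.

Bb2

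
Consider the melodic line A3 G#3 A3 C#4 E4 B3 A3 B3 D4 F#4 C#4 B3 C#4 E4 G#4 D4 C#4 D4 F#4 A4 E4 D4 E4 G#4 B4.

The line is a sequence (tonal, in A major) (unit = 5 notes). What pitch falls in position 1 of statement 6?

The unit is 5 notes. Position-1 pitches of the 5 shown cells: A3, B3, C#4, D4, E4.
Each moves up a 2nd; the next is F#4.

F#4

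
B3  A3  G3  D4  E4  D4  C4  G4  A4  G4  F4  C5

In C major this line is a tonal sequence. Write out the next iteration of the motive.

D5 C5 B4 F5

With a 4-note motive the entries are B3, E4, A4, each up a 4th from the previous.
From D5 the diatonic shape gives D5 C5 B4 F5.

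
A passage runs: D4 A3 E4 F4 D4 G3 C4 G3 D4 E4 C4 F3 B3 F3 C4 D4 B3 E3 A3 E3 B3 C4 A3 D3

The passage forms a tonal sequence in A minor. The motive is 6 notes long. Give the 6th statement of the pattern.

F3 C3 G3 A3 F3 B2

Taking 6-note groups, the heads are D4, C4, B3, A3: the pattern moves down a 2nd.
Extending down a 2nd: G3 → F3.
Statement 6 starts on F3 and keeps the same diatonic contour: F3 C3 G3 A3 F3 B2.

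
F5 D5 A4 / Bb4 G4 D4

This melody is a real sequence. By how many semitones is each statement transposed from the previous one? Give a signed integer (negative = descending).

-7

The 3-note cells begin on F5, Bb4 — each down a 5th from the last.
F5→Bb4 is 70 − 77 = -7 semitones.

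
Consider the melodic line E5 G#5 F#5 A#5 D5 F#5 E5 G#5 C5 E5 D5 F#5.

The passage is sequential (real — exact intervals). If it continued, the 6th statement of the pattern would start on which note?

Gb4

Taking 4-note groups, the heads are E5, D5, C5: the pattern moves down a 2nd.
Continuing: Bb4 → Ab4 → Gb4. Statement 6 starts on Gb4.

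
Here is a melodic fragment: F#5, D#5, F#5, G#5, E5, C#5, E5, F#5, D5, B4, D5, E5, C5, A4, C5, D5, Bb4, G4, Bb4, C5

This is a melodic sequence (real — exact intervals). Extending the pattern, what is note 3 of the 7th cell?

Gb4

With 4-note cells, note 3 of each statement runs F#5, E5, D5, C5, Bb4.
Extending down a 2nd: Ab4 → Gb4.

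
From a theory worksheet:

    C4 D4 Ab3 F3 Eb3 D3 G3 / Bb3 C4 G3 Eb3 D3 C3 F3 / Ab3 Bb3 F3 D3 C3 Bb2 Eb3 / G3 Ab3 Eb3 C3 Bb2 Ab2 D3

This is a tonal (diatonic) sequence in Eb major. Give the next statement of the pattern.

Unit = 7 notes; the statements start on C4, Bb3, Ab3, G3, moving down a 2nd each time.
From F3 the diatonic shape gives F3 G3 D3 Bb2 Ab2 G2 C3.

F3 G3 D3 Bb2 Ab2 G2 C3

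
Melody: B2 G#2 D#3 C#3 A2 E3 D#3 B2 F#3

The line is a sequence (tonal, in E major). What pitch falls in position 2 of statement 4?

C#3

The unit is 3 notes. Position-2 pitches of the 3 shown cells: G#2, A2, B2.
From B2, up a 2nd gives C#3.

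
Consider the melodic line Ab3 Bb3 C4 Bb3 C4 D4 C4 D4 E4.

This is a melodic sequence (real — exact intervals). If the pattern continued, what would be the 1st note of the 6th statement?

The unit is 3 notes. Position-1 pitches of the 3 shown cells: Ab3, Bb3, C4.
Extending up a 2nd: D4 → E4 → F#4.

F#4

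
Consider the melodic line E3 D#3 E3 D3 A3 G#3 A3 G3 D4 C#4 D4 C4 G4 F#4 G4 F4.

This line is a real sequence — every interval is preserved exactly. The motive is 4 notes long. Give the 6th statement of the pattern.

F5 E5 F5 Eb5

Taking 4-note groups, the heads are E3, A3, D4, G4: the pattern moves up a 4th.
Continuing the starts: C5 → F5.
Statement 6 starts on F5 and keeps the same exact contour: F5 E5 F5 Eb5.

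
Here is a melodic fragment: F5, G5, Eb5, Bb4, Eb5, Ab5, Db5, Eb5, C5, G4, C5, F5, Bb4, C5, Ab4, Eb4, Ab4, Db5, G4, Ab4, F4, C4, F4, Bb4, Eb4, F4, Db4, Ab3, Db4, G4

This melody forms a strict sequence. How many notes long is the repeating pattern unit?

30 notes total. Splitting into 5 groups of 6:
F5 G5 Eb5 Bb4 Eb5 Ab5 | Db5 Eb5 C5 G4 C5 F5 | Bb4 C5 Ab4 Eb4 Ab4 Db5 | G4 Ab4 F4 C4 F4 Bb4 | Eb4 F4 Db4 Ab3 Db4 G4
That's a consistent down a 3rd shift per cell, and no other grouping gives one.

6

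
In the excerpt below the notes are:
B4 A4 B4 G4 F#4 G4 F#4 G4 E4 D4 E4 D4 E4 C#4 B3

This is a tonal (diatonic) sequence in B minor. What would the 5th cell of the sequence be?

A3 G3 A3 F#3 E3

Taking 5-note groups, the heads are B4, G4, E4: the pattern moves down a 3rd.
Carrying on: C#4 → A3.
From A3 the diatonic shape gives A3 G3 A3 F#3 E3.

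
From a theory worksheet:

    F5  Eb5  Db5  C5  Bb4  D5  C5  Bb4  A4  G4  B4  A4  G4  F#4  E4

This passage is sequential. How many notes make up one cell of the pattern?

15 notes total. Splitting into 3 groups of 5:
F5 Eb5 Db5 C5 Bb4 | D5 C5 Bb4 A4 G4 | B4 A4 G4 F#4 E4
That's a consistent down a 3rd shift per cell, and no other grouping gives one.

5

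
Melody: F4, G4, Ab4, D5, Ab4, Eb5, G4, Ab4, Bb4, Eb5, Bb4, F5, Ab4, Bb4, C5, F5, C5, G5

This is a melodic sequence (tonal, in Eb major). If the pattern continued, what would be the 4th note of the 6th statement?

Bb5

The unit is 6 notes. Position-4 pitches of the 3 shown cells: D5, Eb5, F5.
Carrying that up a 2nd forward: G5 → Ab5 → Bb5.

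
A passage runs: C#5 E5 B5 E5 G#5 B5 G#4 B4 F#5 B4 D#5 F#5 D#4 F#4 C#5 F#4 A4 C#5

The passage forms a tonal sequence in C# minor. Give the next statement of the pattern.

Unit = 6 notes; the statements start on C#5, G#4, D#4, moving down a 4th each time.
So cell 4 is A3 C#4 G#4 C#4 E4 G#4.

A3 C#4 G#4 C#4 E4 G#4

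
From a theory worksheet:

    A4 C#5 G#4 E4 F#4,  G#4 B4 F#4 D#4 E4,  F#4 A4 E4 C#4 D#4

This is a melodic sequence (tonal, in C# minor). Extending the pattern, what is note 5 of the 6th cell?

A3

The unit is 5 notes. Position-5 pitches of the 3 shown cells: F#4, E4, D#4.
Extending down a 2nd: C#4 → B3 → A3.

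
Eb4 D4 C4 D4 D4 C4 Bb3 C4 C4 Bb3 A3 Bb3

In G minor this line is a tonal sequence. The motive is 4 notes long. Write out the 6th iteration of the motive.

G3 F3 Eb3 F3

The 4-note cells begin on Eb4, D4, C4 — each down a 2nd from the last.
Carrying on: Bb3 → A3 → G3.
So cell 6 is G3 F3 Eb3 F3.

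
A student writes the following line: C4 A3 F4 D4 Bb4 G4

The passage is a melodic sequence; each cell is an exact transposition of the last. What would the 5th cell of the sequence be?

Taking 2-note groups, the heads are C4, F4, Bb4: the pattern moves up a 4th.
Extending up a 4th: Eb5 → Ab5.
From Ab5 the exact shape gives Ab5 F5.

Ab5 F5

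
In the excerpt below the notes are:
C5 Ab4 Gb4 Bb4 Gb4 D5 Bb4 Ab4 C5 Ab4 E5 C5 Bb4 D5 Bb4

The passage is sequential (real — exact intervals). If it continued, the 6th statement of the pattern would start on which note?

With a 5-note motive the entries are C5, D5, E5, each up a 2nd from the previous.
Extending the heads up a 2nd: F#5 → G#5 → A#5.

A#5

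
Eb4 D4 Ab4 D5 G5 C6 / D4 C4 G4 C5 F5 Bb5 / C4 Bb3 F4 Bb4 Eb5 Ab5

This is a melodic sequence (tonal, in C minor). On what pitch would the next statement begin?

Bb3

With a 6-note motive the entries are Eb4, D4, C4, each down a 2nd from the previous.
The next head, down a 2nd from C4, is Bb3.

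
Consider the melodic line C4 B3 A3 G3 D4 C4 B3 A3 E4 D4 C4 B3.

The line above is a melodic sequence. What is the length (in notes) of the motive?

12 notes total. Splitting into 3 groups of 4:
C4 B3 A3 G3 | D4 C4 B3 A3 | E4 D4 C4 B3
Every group is a transposition up a 2nd of the one before; no shorter unit works.

4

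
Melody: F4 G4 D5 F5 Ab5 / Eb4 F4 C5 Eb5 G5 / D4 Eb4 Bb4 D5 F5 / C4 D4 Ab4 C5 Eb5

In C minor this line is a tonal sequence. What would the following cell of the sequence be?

Unit = 5 notes; the statements start on F4, Eb4, D4, C4, moving down a 2nd each time.
From Bb3 the diatonic shape gives Bb3 C4 G4 Bb4 D5.

Bb3 C4 G4 Bb4 D5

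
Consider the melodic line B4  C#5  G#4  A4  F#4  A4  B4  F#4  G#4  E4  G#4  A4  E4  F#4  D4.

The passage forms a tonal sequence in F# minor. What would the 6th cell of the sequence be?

With a 5-note motive the entries are B4, A4, G#4, each down a 2nd from the previous.
Continuing the starts: F#4 → E4 → D4.
Statement 6 starts on D4 and keeps the same diatonic contour: D4 E4 B3 C#4 A3.

D4 E4 B3 C#4 A3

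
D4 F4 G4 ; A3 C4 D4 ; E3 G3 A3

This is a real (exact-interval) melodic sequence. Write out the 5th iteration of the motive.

With a 3-note motive the entries are D4, A3, E3, each down a 4th from the previous.
Continuing the starts: B2 → F#2.
So cell 5 is F#2 A2 B2.

F#2 A2 B2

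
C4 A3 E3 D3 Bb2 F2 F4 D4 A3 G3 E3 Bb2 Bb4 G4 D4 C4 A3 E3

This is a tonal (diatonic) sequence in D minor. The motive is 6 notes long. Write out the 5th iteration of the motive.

A5 F5 C5 Bb4 G4 D4

Taking 6-note groups, the heads are C4, F4, Bb4: the pattern moves up a 4th.
Continuing the starts: E5 → A5.
Statement 5 starts on A5 and keeps the same diatonic contour: A5 F5 C5 Bb4 G4 D4.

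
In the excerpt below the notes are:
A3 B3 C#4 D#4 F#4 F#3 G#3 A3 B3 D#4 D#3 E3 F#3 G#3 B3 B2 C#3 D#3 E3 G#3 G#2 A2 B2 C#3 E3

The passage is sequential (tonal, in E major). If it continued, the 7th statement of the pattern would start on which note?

Taking 5-note groups, the heads are A3, F#3, D#3, B2, G#2: the pattern moves down a 3rd.
Continuing: E2 → C#2. Statement 7 starts on C#2.

C#2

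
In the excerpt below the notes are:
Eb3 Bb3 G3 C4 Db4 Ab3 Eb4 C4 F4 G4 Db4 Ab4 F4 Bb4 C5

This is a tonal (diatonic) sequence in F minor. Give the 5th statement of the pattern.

With a 5-note motive the entries are Eb3, Ab3, Db4, each up a 4th from the previous.
Continuing the starts: G4 → C5.
So cell 5 is C5 G5 Eb5 Ab5 Bb5.

C5 G5 Eb5 Ab5 Bb5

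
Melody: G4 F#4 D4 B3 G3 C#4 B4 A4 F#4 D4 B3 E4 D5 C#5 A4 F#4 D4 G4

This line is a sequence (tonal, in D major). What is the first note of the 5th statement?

A5

Unit = 6 notes; the statements start on G4, B4, D5, moving up a 3rd each time.
Extending the heads up a 3rd: F#5 → A5.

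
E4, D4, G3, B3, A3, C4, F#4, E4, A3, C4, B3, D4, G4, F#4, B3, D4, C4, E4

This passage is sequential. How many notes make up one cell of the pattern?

6

18 notes total. Splitting into 3 groups of 6:
E4 D4 G3 B3 A3 C4 | F#4 E4 A3 C4 B3 D4 | G4 F#4 B3 D4 C4 E4
Each cell is the previous one up a 2nd — so the unit is 6 notes.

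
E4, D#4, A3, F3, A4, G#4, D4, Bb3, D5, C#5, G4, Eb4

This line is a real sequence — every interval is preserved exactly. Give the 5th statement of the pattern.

With a 4-note motive the entries are E4, A4, D5, each up a 4th from the previous.
Extending up a 4th: G5 → C6.
So cell 5 is C6 B5 F5 Db5.

C6 B5 F5 Db5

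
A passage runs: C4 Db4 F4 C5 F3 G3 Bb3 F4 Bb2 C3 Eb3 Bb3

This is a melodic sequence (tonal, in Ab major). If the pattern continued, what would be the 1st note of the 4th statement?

With 4-note cells, note 1 of each statement runs C4, F3, Bb2.
Each moves down a 5th; the next is Eb2.

Eb2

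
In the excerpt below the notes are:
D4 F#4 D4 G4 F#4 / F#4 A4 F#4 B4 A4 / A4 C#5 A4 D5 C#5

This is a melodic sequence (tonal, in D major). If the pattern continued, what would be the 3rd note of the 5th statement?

E5

The unit is 5 notes. Position-3 pitches of the 3 shown cells: D4, F#4, A4.
Carrying that up a 3rd forward: C#5 → E5.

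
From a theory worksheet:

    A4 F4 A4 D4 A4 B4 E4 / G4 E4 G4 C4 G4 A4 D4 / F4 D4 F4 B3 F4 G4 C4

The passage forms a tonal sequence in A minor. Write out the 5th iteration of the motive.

D4 B3 D4 G3 D4 E4 A3

The 7-note cells begin on A4, G4, F4 — each down a 2nd from the last.
Continuing the starts: E4 → D4.
From D4 the diatonic shape gives D4 B3 D4 G3 D4 E4 A3.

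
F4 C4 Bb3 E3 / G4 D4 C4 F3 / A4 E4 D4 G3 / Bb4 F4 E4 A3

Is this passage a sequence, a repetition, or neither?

sequence

Each 4-note cell is the previous one transposed up a 2nd.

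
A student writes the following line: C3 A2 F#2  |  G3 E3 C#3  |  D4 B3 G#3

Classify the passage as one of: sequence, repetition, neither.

Each 3-note cell is the previous one transposed up a 5th.

sequence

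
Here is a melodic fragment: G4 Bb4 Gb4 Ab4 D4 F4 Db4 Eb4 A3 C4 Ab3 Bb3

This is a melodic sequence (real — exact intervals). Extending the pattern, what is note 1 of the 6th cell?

With 4-note cells, note 1 of each statement runs G4, D4, A3.
Carrying that down a 4th forward: E3 → B2 → F#2.

F#2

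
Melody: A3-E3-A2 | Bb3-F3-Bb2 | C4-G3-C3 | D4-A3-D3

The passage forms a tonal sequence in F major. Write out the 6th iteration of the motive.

The 3-note cells begin on A3, Bb3, C4, D4 — each up a 2nd from the last.
Continuing the starts: E4 → F4.
So cell 6 is F4 C4 F3.

F4 C4 F3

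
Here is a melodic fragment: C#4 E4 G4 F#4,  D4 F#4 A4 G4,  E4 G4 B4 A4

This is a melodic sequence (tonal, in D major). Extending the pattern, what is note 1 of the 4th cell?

With 4-note cells, note 1 of each statement runs C#4, D4, E4.
Each moves up a 2nd; the next is F#4.

F#4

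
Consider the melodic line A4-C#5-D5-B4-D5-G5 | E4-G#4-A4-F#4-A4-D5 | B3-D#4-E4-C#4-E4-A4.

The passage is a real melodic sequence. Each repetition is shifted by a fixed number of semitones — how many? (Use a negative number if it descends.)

-5

Taking 6-note groups, the heads are A4, E4, B3: the pattern moves down a 4th.
A4 to E4 spans -5 semitones.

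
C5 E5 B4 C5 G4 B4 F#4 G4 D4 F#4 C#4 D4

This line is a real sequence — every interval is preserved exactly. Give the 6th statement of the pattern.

B2 D#3 A#2 B2

Unit = 4 notes; the statements start on C5, G4, D4, moving down a 4th each time.
Extending down a 4th: A3 → E3 → B2.
Statement 6 starts on B2 and keeps the same exact contour: B2 D#3 A#2 B2.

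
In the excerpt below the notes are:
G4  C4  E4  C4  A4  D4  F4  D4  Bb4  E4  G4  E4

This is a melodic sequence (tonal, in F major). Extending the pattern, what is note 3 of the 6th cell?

The unit is 4 notes. Position-3 pitches of the 3 shown cells: E4, F4, G4.
Carrying that up a 2nd forward: A4 → Bb4 → C5.

C5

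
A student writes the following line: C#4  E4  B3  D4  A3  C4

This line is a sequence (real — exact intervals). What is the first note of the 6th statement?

Eb3

Taking 2-note groups, the heads are C#4, B3, A3: the pattern moves down a 2nd.
Continuing: G3 → F3 → Eb3. Statement 6 starts on Eb3.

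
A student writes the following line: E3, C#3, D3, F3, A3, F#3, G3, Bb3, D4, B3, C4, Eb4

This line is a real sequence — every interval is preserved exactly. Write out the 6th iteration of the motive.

The 4-note cells begin on E3, A3, D4 — each up a 4th from the last.
Extending up a 4th: G4 → C5 → F5.
From F5 the exact shape gives F5 D5 Eb5 Gb5.

F5 D5 Eb5 Gb5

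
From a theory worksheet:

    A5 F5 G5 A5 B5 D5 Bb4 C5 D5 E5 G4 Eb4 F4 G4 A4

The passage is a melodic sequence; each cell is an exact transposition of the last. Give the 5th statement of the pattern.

Unit = 5 notes; the statements start on A5, D5, G4, moving down a 5th each time.
Carrying on: C4 → F3.
From F3 the exact shape gives F3 Db3 Eb3 F3 G3.

F3 Db3 Eb3 F3 G3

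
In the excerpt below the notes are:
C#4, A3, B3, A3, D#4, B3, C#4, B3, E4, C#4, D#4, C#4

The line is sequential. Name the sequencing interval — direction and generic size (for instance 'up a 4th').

up a 2nd

With a 4-note motive the entries are C#4, D#4, E4, each up a 2nd from the previous.
C#4 to D#4 is up a 2nd.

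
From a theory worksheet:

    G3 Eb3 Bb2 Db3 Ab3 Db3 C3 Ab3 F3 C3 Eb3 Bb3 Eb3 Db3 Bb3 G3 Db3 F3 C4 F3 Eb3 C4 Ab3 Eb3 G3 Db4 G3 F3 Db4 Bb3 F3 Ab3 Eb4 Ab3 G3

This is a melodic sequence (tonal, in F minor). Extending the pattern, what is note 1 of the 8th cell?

G4

With 7-note cells, note 1 of each statement runs G3, Ab3, Bb3, C4, Db4.
Carrying that up a 2nd forward: Eb4 → F4 → G4.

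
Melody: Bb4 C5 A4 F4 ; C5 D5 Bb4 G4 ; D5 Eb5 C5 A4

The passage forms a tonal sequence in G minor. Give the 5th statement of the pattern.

F5 G5 Eb5 C5

The 4-note cells begin on Bb4, C5, D5 — each up a 2nd from the last.
Carrying on: Eb5 → F5.
From F5 the diatonic shape gives F5 G5 Eb5 C5.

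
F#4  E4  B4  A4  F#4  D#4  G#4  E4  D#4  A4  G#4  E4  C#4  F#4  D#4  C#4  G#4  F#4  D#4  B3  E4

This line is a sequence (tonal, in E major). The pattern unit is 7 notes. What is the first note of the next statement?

Taking 7-note groups, the heads are F#4, E4, D#4: the pattern moves down a 2nd.
One more step down a 2nd gives C#4.

C#4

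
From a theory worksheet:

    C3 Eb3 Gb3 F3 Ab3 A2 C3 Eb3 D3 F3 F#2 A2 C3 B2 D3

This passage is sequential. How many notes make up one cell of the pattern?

15 notes total. Splitting into 3 groups of 5:
C3 Eb3 Gb3 F3 Ab3 | A2 C3 Eb3 D3 F3 | F#2 A2 C3 B2 D3
Every group is a transposition down a 3rd of the one before; no shorter unit works.

5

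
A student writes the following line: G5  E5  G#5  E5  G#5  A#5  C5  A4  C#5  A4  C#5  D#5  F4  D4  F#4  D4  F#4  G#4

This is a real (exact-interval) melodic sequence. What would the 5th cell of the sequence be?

The 6-note cells begin on G5, C5, F4 — each down a 5th from the last.
Extending down a 5th: Bb3 → Eb3.
So cell 5 is Eb3 C3 E3 C3 E3 F#3.

Eb3 C3 E3 C3 E3 F#3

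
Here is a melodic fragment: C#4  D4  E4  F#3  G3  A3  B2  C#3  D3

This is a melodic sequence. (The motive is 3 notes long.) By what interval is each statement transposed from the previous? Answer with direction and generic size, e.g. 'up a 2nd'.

down a 5th

With a 3-note motive the entries are C#4, F#3, B2, each down a 5th from the previous.
C#4 to F#3 is down a 5th.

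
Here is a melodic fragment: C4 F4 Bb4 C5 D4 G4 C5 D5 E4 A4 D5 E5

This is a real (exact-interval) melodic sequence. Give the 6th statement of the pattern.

A#4 D#5 G#5 A#5

Unit = 4 notes; the statements start on C4, D4, E4, moving up a 2nd each time.
Extending up a 2nd: F#4 → G#4 → A#4.
So cell 6 is A#4 D#5 G#5 A#5.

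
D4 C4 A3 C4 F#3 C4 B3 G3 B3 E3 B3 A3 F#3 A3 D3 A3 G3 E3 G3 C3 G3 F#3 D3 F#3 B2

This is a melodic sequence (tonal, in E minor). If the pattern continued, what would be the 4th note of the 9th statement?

B2

The unit is 5 notes. Position-4 pitches of the 5 shown cells: C4, B3, A3, G3, F#3.
Extending down a 2nd: E3 → D3 → C3 → B2.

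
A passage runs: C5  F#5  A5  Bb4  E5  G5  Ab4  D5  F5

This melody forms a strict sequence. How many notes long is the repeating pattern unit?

9 notes total. Splitting into 3 groups of 3:
C5 F#5 A5 | Bb4 E5 G5 | Ab4 D5 F5
Each cell is the previous one down a 2nd — so the unit is 3 notes.

3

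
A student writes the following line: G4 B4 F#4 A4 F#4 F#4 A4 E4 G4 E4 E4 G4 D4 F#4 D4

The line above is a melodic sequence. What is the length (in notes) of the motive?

5

There are 15 notes; a 5-note unit gives 3 cells:
G4 B4 F#4 A4 F#4 | F#4 A4 E4 G4 E4 | E4 G4 D4 F#4 D4
Each cell is the previous one down a 2nd — so the unit is 5 notes.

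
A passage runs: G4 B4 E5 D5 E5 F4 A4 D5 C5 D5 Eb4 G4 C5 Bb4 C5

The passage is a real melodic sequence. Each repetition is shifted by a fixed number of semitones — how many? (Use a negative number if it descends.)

The 5-note cells begin on G4, F4, Eb4 — each down a 2nd from the last.
Counting half-steps from G4 to F4: -2.

-2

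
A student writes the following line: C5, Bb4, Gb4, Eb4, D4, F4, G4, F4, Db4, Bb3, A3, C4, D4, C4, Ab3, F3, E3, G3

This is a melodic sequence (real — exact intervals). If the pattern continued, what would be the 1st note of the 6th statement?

Grouping in 6s, the 1st note of each cell is C5, G4, D4.
Each moves down a 4th. Continuing: A3 → E3 → B2.

B2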